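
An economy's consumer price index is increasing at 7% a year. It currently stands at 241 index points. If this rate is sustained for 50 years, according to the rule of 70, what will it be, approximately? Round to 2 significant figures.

about 7700 index points

Doubling time ≈ 70/7 = 10.00 years.
50 years is 50/10.00 ≈ 5.00 doublings, a factor of 2^5.00 ≈ 32.00.
241 × 32.00 ≈ 7700 index points.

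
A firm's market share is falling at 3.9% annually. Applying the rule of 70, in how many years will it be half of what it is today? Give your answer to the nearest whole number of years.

≈ 18 years

Falling at 3.9%, it halves about every 70/3.9 = 17.95 years.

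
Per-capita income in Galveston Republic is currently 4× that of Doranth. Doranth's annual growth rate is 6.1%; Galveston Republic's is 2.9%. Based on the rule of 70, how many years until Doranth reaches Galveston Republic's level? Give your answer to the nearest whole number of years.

roughly 44 years

What matters is the difference: 3.2 pp.
Rule of 70 on the gap: the ratio halves every 70/3.2 ≈ 21.88 years.
A 4× gap closes after 2 halvings: 2 × 21.88 ≈ 44 years.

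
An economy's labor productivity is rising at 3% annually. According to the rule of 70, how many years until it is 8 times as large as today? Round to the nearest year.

approximately 70 years

At 3% it doubles every 70/3 ≈ 23.33 years.
8 = 2^3, so 3 doublings → 70 years.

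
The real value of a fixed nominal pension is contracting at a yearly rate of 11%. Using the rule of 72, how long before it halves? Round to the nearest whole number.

Halving time ≈ 72 / 11 = 6.55 → 7 years.

about 7 years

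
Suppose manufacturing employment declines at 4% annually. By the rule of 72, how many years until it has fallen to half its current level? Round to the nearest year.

approximately 18 years

Falling at 4%, it halves about every 72/4 = 18.00 years.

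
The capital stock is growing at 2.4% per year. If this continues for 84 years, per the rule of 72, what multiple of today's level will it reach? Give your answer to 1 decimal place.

7.0 times

Doubles every ≈ 30.00 years (72/2.4).
84 years is 2.80 doublings; 2^2.80 ≈ 7.0×.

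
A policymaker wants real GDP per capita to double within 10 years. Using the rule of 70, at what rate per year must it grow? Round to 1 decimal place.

about 7.0%

70 / 10 ≈ 7.00, so about 7.0% per year.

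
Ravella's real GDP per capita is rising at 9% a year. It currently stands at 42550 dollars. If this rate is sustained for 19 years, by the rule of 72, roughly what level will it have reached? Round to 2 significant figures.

about 220000 dollars

Doubling time ≈ 72/9 = 8.00 years.
19 years is 19/8.00 ≈ 2.38 doublings, a factor of 2^2.38 ≈ 5.21.
42550 × 5.21 ≈ 220000 dollars.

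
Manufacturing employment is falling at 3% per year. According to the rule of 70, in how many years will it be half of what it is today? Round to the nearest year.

Halving time ≈ 70 / 3 = 23.33 → 23 years.

around 23 years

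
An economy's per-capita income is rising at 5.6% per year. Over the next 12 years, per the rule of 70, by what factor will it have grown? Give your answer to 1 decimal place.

≈ 1.9 times

Doubling time ≈ 70/5.6 = 12.50 years.
12 years / 12.50 ≈ 0.96 doublings → factor 2^0.96 ≈ 1.9.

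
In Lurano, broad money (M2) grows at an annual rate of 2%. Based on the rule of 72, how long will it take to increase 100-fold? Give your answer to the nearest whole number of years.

roughly 239 years

At 2% it doubles every 72/2 ≈ 36.00 years.
100× is log₂ 100 ≈ 6.64 doublings, so ≈ 6.64 × 36.00 = 239 years.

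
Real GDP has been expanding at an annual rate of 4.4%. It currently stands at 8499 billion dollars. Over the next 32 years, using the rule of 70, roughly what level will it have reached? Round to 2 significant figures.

34000 billion dollars

It doubles every 70/4.4 ≈ 15.91 years, so 32 years is 2.01 doublings.
2^2.01 ≈ 4.03; 8499 × 4.03 ≈ 34000 billion dollars.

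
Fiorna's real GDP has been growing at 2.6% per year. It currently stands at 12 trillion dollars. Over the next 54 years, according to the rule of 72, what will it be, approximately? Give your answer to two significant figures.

Doubling time ≈ 72/2.6 = 27.69 years.
54 years is 54/27.69 ≈ 1.95 doublings, a factor of 2^1.95 ≈ 3.86.
12 × 3.86 ≈ 46 trillion dollars.

roughly 46 trillion dollars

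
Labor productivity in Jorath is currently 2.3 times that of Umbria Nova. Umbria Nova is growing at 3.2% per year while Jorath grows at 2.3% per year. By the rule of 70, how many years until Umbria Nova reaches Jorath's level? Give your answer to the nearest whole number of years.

The growth-rate gap is 3.2% − 2.3% = 0.9 percentage points.
So the ratio between them halves every 70/0.9 ≈ 77.78 years.
A 2.3 times gap takes log₂(2.3) ≈ 1.20 halvings to close: 1.20 × 77.78 ≈ 93 years.

approximately 93 years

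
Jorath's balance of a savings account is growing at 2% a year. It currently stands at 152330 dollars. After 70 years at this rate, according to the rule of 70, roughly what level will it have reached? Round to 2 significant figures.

It doubles every 70/2 ≈ 35.00 years, so 70 years is 2.00 doublings.
2^2.00 ≈ 4.00; 152330 × 4.00 ≈ 610000 dollars.

approximately 610000 dollars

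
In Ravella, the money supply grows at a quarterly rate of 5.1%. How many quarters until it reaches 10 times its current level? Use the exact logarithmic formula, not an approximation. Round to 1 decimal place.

t = ln(10) / ln(1 + 0.051) = 2.3026 / 0.049742 ≈ 46.29.

46.3 quarters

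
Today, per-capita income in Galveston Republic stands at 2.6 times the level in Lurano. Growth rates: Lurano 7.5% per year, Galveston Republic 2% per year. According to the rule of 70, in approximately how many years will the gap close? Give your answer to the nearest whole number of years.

What matters is the difference: 5.5 pp.
Rule of 70 on the gap: the ratio halves every 70/5.5 ≈ 12.73 years.
A 2.6 times gap takes log₂(2.6) ≈ 1.38 halvings to close: 1.38 × 12.73 ≈ 18 years.

18 years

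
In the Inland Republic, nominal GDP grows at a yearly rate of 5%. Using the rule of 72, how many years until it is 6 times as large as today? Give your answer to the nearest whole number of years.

approximately 37 years

One doubling takes 72/5 = 14.40 years.
6× is log₂ 6 ≈ 2.58 doublings, so ≈ 2.58 × 14.40 = 37 years.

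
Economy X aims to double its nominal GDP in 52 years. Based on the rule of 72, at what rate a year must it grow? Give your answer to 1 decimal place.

72 / 52 ≈ 1.38, so about 1.4% a year.

approximately 1.4%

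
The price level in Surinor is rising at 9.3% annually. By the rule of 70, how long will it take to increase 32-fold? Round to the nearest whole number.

approximately 38 years

Doubling time ≈ 70/9.3 = 7.53 years.
32× is 5 doublings, so 5 × 7.53 ≈ 38 years.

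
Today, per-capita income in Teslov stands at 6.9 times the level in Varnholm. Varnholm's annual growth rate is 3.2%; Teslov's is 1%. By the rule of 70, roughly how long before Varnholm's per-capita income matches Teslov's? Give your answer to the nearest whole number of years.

89 years

What matters is the difference: 2.2 pp.
Rule of 70 on the gap: the ratio halves every 70/2.2 ≈ 31.82 years.
A 6.9 times gap takes log₂(6.9) ≈ 2.79 halvings to close: 2.79 × 31.82 ≈ 89 years.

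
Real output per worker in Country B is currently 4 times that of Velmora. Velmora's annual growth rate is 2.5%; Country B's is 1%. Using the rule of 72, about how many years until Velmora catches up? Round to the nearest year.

What matters is the difference: 1.5 pp.
Rule of 72 on the gap: the ratio halves every 72/1.5 ≈ 48.00 years.
A 4 times gap closes after 2 halvings: 2 × 48.00 ≈ 96 years.

96 years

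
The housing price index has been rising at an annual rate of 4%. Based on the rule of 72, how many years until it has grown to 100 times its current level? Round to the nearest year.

At 4% it doubles every 72/4 ≈ 18.00 years.
Reaching 100× takes log₂(100) ≈ 6.64 doublings.
6.64 × 18.00 ≈ 120 years.

120 years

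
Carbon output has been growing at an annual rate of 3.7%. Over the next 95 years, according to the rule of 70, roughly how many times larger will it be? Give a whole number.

approximately 32 times

Doubling time ≈ 70/3.7 = 18.92 years.
95/18.92 ≈ 5 doublings, so about 2^5 = 32×.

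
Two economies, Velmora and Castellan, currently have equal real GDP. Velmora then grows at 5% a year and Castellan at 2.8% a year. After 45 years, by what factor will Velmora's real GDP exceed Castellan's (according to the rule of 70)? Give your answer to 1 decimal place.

roughly 2.7 times

Only the 2.2-point difference matters.
70/2.2 ≈ 31.82 years per doubling of the ratio; 45 years gives 1.41 doublings, so ≈ 2.7×.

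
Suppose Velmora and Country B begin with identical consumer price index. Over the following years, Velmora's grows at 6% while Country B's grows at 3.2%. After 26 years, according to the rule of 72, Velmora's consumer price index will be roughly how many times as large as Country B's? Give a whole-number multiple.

≈ 2 times

Rate gap = 6% − 3.2% = 2.8 points.
The ratio doubles every 72/2.8 ≈ 25.71 years.
26/25.71 ≈ 1.01 doublings → ratio ≈ 2^1.01 ≈ 2.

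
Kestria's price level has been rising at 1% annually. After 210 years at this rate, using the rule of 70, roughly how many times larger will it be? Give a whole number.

8 times

70/1 ≈ 70.00 years per doubling.
210 years fits 3 doublings: 2^3 = 8.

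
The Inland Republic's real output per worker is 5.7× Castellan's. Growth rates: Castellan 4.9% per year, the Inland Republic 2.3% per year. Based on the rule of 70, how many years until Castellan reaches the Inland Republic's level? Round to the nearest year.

about 68 years

Castellan gains on the Inland Republic at 4.9% − 2.3% = 2.6 points a year.
At that relative rate the gap halves every 70/2.6 ≈ 26.92 years.
A 5.7× gap takes log₂(5.7) ≈ 2.51 halvings to close: 2.51 × 26.92 ≈ 68 years.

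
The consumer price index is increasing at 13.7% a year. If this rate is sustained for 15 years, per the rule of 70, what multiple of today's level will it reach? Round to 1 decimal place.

≈ 7.7 times

Doubles every ≈ 5.11 years (70/13.7).
15 years is 2.94 doublings; 2^2.94 ≈ 7.7×.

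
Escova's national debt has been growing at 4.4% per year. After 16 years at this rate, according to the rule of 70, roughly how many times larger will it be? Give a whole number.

≈ 2 times

70/4.4 ≈ 15.91 years per doubling.
16 years fits 1 doubling: 2^1 = 2.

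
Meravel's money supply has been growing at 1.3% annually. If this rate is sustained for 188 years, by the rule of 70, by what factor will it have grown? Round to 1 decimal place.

approximately 11.2 times

Doubling time ≈ 70/1.3 = 53.85 years.
188 years / 53.85 ≈ 3.49 doublings → factor 2^3.49 ≈ 11.2.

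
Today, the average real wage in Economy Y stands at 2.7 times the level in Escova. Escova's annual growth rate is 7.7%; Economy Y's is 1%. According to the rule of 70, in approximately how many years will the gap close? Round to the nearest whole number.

15 years

Escova gains on Economy Y at 7.7% − 1% = 6.7 points a year.
At that relative rate the gap halves every 70/6.7 ≈ 10.45 years.
A 2.7 times gap takes log₂(2.7) ≈ 1.43 halvings to close: 1.43 × 10.45 ≈ 15 years.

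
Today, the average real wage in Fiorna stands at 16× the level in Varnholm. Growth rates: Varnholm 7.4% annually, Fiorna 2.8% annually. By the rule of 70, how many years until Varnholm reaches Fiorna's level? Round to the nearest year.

approximately 61 years

Varnholm gains on Fiorna at 7.4% − 2.8% = 4.6 points a year.
At that relative rate the gap halves every 70/4.6 ≈ 15.22 years.
A 16× gap closes after 4 halvings: 4 × 15.22 ≈ 61 years.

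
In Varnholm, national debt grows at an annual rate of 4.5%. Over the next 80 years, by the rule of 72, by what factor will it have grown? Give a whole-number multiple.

about 32 times

72/4.5 ≈ 16.00 years per doubling.
80 years fits 5 doublings: 2^5 = 32.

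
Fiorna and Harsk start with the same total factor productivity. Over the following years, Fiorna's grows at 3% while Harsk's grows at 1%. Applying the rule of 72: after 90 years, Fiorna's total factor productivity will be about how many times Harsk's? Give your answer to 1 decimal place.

Rate gap = 3% − 1% = 2 points.
The ratio doubles every 72/2 ≈ 36.00 years.
90/36.00 ≈ 2.50 doublings → ratio ≈ 2^2.50 ≈ 5.7.

about 5.7 times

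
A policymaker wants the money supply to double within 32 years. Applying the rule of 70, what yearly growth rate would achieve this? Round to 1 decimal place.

70 / 32 ≈ 2.19, so about 2.2% per year.

roughly 2.2%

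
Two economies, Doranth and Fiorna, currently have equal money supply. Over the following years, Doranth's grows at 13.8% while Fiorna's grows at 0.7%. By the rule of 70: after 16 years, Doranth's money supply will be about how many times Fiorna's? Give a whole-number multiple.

Doranth pulls ahead at 13.1 pp per year, so the ratio doubles every 70/13.1 ≈ 5.34 years.
In 16 years that's 3.00 doublings: 2^3.00 ≈ 8.

≈ 8 times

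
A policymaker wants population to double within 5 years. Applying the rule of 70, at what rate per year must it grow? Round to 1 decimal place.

70 / 5 ≈ 14.00, so about 14.0% per year.

about 14.0%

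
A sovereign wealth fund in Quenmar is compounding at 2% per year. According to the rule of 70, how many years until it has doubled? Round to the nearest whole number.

roughly 35 years

At 2%, doubling takes about 70/2 = 35.00 years.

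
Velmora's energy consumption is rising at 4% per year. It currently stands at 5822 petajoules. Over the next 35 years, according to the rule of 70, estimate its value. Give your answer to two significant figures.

Doubling time ≈ 70/4 = 17.50 years.
35 years is 35/17.50 ≈ 2.00 doublings, a factor of 2^2.00 ≈ 4.00.
5822 × 4.00 ≈ 23000 petajoules.

around 23000 petajoules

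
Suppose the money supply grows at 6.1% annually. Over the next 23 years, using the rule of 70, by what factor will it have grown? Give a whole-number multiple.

At 6.1% one doubling takes ≈ 11.48 years; 23 years is 2 of them, so ×4.

≈ 4 times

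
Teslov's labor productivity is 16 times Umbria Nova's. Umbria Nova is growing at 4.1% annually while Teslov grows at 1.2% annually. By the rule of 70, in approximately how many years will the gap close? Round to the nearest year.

The growth-rate gap is 4.1% − 1.2% = 2.9 percentage points.
So the ratio between them halves every 70/2.9 ≈ 24.14 years.
A 16 times gap closes after 4 halvings: 4 × 24.14 ≈ 97 years.

approximately 97 years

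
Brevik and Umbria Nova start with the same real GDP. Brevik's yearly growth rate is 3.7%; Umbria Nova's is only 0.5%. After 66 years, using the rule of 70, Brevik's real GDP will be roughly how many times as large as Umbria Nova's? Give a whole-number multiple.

Brevik pulls ahead at 3.2 pp per year, so the ratio doubles every 70/3.2 ≈ 21.88 years.
In 66 years that's 3.02 doublings: 2^3.02 ≈ 8.

8 times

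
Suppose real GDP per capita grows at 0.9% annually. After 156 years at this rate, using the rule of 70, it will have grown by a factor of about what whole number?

At 0.9% one doubling takes ≈ 77.78 years; 156 years is 2 of them, so ×4.

around 4 times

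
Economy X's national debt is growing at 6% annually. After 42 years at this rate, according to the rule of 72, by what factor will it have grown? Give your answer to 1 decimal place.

≈ 11.3 times

Doubles every ≈ 12.00 years (72/6).
42 years is 3.50 doublings; 2^3.50 ≈ 11.3×.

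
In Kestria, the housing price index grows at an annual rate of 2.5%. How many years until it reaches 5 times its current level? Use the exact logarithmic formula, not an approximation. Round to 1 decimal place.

t = ln(5) / ln(1 + 0.025) = 1.6094 / 0.024693 ≈ 65.18.

65.2 years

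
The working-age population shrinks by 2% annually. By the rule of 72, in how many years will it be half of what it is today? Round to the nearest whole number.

roughly 36 years

Falling at 2%, it halves about every 72/2 = 36.00 years.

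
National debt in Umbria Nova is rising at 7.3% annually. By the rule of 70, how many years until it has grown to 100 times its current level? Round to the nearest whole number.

Doubling time ≈ 70/7.3 = 9.59 years.
Reaching 100× takes log₂(100) ≈ 6.64 doublings.
6.64 × 9.59 ≈ 64 years.

roughly 64 years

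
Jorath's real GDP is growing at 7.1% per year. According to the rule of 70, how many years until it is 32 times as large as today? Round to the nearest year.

At 7.1% it doubles every 70/7.1 ≈ 9.86 years.
32 = 2^5, so 5 doublings → 49 years.

≈ 49 years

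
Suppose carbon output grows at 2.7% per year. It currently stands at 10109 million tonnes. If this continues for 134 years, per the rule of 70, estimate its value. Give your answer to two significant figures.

around 360000 million tonnes

Doubling time ≈ 70/2.7 = 25.93 years.
134 years is 134/25.93 ≈ 5.17 doublings, a factor of 2^5.17 ≈ 36.00.
10109 × 36.00 ≈ 360000 million tonnes.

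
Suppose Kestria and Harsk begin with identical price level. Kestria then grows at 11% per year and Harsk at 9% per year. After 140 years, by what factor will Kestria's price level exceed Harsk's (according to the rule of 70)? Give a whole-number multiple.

approximately 16 times

Rate gap = 11% − 9% = 2 points.
The ratio doubles every 70/2 ≈ 35.00 years.
140/35.00 ≈ 4.00 doublings → ratio ≈ 2^4.00 ≈ 16.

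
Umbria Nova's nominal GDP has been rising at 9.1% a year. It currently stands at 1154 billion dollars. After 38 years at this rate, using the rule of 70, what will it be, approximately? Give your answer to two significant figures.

Doubling time ≈ 70/9.1 = 7.69 years.
38 years is 38/7.69 ≈ 4.94 doublings, a factor of 2^4.94 ≈ 30.70.
1154 × 30.70 ≈ 35000 billion dollars.

≈ 35000 billion dollars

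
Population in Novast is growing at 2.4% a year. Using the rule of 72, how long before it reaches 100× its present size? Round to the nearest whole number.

roughly 199 years

At 2.4% it doubles every 72/2.4 ≈ 30.00 years.
100× is log₂ 100 ≈ 6.64 doublings, so ≈ 6.64 × 30.00 = 199 years.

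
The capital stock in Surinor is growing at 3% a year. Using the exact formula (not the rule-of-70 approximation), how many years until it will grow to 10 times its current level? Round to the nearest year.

78 years

t = ln(10) / ln(1 + 0.03) = 2.3026 / 0.029559 ≈ 77.90.
≈ 78 years.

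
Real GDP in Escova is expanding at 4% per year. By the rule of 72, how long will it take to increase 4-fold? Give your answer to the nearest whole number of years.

Doubling time ≈ 72/4 = 18.00 years.
4 = 2^2, so 2 doublings → 36 years.

about 36 years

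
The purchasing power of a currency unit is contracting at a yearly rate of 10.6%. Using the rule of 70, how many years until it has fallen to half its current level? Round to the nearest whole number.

about 7 years

Falling at 10.6%, it halves about every 70/10.6 = 6.60 years.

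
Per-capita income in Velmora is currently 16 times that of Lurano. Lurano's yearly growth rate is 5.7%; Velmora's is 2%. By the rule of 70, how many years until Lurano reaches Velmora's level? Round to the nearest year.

around 76 years

The growth-rate gap is 5.7% − 2% = 3.7 percentage points.
So the ratio between them halves every 70/3.7 ≈ 18.92 years.
A 16 times gap closes after 4 halvings: 4 × 18.92 ≈ 76 years.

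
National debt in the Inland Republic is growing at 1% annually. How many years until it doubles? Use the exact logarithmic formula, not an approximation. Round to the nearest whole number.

70 years

t = ln(2) / ln(1 + 0.01) = 0.6931 / 0.009950 ≈ 69.66.
≈ 70 years.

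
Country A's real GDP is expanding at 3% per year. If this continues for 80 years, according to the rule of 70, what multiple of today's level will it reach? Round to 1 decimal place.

Doubles every ≈ 23.33 years (70/3).
80 years is 3.43 doublings; 2^3.43 ≈ 10.8×.

roughly 10.8 times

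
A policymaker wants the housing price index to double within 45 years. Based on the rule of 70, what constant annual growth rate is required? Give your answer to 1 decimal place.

1.6%

70 / 45 ≈ 1.56, so about 1.6% a year.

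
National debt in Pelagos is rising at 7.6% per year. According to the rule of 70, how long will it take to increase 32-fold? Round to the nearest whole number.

Doubling time ≈ 70/7.6 = 9.21 years.
32 = 2^5, so 5 doublings → 46 years.

around 46 years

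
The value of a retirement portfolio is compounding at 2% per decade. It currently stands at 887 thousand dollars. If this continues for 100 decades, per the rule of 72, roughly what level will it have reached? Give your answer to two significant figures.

Doubling time ≈ 72/2 = 36.00 decades.
100 decades is 100/36.00 ≈ 2.78 doublings, a factor of 2^2.78 ≈ 6.87.
887 × 6.87 ≈ 6100 thousand dollars.

around 6100 thousand dollars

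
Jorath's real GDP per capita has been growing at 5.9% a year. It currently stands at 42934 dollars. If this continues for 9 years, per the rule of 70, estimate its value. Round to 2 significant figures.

around 73000 dollars

Doubling time ≈ 70/5.9 = 11.86 years.
9 years is 9/11.86 ≈ 0.76 doublings, a factor of 2^0.76 ≈ 1.69.
42934 × 1.69 ≈ 73000 dollars.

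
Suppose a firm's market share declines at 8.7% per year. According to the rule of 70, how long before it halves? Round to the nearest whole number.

approximately 8 years

Halving time ≈ 70 / 8.7 = 8.05 → 8 years.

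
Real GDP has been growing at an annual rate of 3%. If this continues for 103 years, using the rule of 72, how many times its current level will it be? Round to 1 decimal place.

Doubling time ≈ 72/3 = 24.00 years.
103 years / 24.00 ≈ 4.29 doublings → factor 2^4.29 ≈ 19.6.

19.6 times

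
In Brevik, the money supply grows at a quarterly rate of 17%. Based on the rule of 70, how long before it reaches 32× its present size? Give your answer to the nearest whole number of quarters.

One doubling takes 70/17 = 4.12 quarters.
Getting to 32× needs 5 doublings: 5 × 4.12 ≈ 21 quarters.

around 21 quarters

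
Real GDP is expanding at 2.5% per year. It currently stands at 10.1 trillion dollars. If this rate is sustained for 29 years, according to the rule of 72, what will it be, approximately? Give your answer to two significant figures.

around 20 trillion dollars

Doubling time ≈ 72/2.5 = 28.80 years.
29 years is 29/28.80 ≈ 1.01 doublings, a factor of 2^1.01 ≈ 2.01.
10.1 × 2.01 ≈ 20 trillion dollars.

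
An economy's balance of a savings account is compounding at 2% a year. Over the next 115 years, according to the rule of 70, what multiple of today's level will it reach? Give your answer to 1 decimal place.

about 9.8 times

Doubles every ≈ 35.00 years (70/2).
115 years is 3.29 doublings; 2^3.29 ≈ 9.8×.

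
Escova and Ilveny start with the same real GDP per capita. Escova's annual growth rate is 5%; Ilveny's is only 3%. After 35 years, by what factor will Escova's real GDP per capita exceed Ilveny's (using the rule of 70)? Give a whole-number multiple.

Escova pulls ahead at 2 pp per year, so the ratio doubles every 70/2 ≈ 35.00 years.
In 35 years that's 1.00 doublings: 2^1.00 ≈ 2.

approximately 2 times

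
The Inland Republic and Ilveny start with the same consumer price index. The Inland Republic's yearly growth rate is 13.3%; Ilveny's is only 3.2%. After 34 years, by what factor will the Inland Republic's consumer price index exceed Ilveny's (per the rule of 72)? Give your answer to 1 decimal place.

the Inland Republic pulls ahead at 10.1 pp per year, so the ratio doubles every 72/10.1 ≈ 7.13 years.
In 34 years that's 4.77 doublings: 2^4.77 ≈ 27.3.

≈ 27.3 times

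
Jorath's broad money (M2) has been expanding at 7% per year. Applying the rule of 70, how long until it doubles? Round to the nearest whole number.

≈ 10 years

70/7 ≈ 10.00, so it doubles roughly every 10 years.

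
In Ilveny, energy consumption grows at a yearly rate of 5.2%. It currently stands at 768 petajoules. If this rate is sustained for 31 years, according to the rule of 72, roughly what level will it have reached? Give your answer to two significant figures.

about 3600 petajoules

Doubling time ≈ 72/5.2 = 13.85 years.
31 years is 31/13.85 ≈ 2.24 doublings, a factor of 2^2.24 ≈ 4.72.
768 × 4.72 ≈ 3600 petajoules.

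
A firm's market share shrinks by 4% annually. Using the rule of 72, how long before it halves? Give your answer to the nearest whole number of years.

approximately 18 years

The rule works in reverse for decay: 72/4 ≈ 18.00 years to halve.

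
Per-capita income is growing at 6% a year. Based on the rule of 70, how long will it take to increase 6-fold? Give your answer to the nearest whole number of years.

Doubling time ≈ 70/6 = 11.67 years.
Reaching 6× takes log₂(6) ≈ 2.58 doublings.
2.58 × 11.67 ≈ 30 years.

≈ 30 years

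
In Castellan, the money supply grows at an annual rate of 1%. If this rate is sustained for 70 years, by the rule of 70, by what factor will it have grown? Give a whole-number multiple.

Doubling time ≈ 70/1 = 70.00 years.
70/70.00 ≈ 1 doubling, so about 2^1 = 2×.

2 times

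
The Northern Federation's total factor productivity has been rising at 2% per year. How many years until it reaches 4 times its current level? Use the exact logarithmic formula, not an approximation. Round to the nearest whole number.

t = ln(4) / ln(1 + 0.02) = 1.3863 / 0.019803 ≈ 70.00.
≈ 70 years.

70 years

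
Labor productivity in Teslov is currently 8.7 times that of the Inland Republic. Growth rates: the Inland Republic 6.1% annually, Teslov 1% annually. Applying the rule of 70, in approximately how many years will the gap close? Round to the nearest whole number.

The growth-rate gap is 6.1% − 1% = 5.1 percentage points.
So the ratio between them halves every 70/5.1 ≈ 13.73 years.
An 8.7 times gap takes log₂(8.7) ≈ 3.12 halvings to close: 3.12 × 13.73 ≈ 43 years.

≈ 43 years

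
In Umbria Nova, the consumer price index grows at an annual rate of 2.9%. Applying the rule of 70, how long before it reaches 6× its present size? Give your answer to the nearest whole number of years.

One doubling takes 70/2.9 = 24.14 years.
6× is log₂ 6 ≈ 2.58 doublings, so ≈ 2.58 × 24.14 = 62 years.

62 years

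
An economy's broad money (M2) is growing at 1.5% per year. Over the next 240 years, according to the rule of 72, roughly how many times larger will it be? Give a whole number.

At 1.5% one doubling takes ≈ 48.00 years; 240 years is 5 of them, so ×32.

≈ 32 times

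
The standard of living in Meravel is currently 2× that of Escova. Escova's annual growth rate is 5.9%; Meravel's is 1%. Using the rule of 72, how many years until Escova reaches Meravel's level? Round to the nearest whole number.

≈ 15 years

The growth-rate gap is 5.9% − 1% = 4.9 percentage points.
So the ratio between them halves every 72/4.9 ≈ 14.69 years.
A 2× gap closes after 1 halving: 1 × 14.69 ≈ 15 years.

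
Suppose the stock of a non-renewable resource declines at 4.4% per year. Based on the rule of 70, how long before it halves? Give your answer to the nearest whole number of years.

Halving time ≈ 70 / 4.4 = 15.91 → 16 years.

about 16 years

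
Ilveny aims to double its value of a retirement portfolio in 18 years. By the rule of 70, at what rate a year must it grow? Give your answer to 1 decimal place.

approximately 3.9%

70 / 18 ≈ 3.89, so about 3.9% a year.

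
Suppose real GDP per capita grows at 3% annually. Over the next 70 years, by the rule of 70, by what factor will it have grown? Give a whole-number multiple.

70/3 ≈ 23.33 years per doubling.
70 years fits 3 doublings: 2^3 = 8.

≈ 8 times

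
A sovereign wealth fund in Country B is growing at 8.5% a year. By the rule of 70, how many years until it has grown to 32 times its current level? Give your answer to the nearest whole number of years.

One doubling takes 70/8.5 = 8.24 years.
32 = 2^5, so 5 doublings → 41 years.

about 41 years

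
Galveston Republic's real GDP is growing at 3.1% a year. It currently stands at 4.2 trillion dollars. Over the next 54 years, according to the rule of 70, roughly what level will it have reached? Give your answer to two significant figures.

Doubling time ≈ 70/3.1 = 22.58 years.
54 years is 54/22.58 ≈ 2.39 doublings, a factor of 2^2.39 ≈ 5.24.
4.2 × 5.24 ≈ 22 trillion dollars.

≈ 22 trillion dollars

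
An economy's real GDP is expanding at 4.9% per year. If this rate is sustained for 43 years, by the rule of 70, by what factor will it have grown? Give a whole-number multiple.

around 8 times

Doubling time ≈ 70/4.9 = 14.29 years.
43/14.29 ≈ 3 doublings, so about 2^3 = 8×.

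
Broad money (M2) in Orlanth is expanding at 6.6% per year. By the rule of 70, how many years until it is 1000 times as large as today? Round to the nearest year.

106 years

One doubling takes 70/6.6 = 10.61 years.
Reaching 1000× takes log₂(1000) ≈ 9.97 doublings.
9.97 × 10.61 ≈ 106 years.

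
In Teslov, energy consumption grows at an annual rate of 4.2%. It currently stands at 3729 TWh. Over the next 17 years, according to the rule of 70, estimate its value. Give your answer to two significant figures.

7600 TWh

Doubling time ≈ 70/4.2 = 16.67 years.
17 years is 17/16.67 ≈ 1.02 doublings, a factor of 2^1.02 ≈ 2.03.
3729 × 2.03 ≈ 7600 TWh.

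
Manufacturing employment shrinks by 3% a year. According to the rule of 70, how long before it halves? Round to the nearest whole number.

about 23 years

Falling at 3%, it halves about every 70/3 = 23.33 years.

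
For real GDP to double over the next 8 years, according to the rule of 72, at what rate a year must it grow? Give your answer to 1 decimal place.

72 / 8 ≈ 9.00, so about 9.0% a year.

about 9.0%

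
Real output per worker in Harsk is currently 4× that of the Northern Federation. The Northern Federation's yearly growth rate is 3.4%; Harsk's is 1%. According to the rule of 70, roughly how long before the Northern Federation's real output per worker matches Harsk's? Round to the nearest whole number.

around 58 years

The growth-rate gap is 3.4% − 1% = 2.4 percentage points.
So the ratio between them halves every 70/2.4 ≈ 29.17 years.
A 4× gap closes after 2 halvings: 2 × 29.17 ≈ 58 years.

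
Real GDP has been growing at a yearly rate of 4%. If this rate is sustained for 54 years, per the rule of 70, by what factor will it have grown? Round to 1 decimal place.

Doubling time ≈ 70/4 = 17.50 years.
54 years / 17.50 ≈ 3.09 doublings → factor 2^3.09 ≈ 8.5.

≈ 8.5 times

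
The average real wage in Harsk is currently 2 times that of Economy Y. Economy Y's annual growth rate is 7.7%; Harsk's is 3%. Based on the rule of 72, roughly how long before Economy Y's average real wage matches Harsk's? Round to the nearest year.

about 15 years

Economy Y gains on Harsk at 7.7% − 3% = 4.7 points a year.
At that relative rate the gap halves every 72/4.7 ≈ 15.32 years.
A 2 times gap closes after 1 halving: 1 × 15.32 ≈ 15 years.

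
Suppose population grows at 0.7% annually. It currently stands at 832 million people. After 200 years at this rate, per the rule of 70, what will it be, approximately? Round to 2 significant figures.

Doubling time ≈ 70/0.7 = 100.00 years.
200 years is 200/100.00 ≈ 2.00 doublings, a factor of 2^2.00 ≈ 4.00.
832 × 4.00 ≈ 3300 million people.

around 3300 million people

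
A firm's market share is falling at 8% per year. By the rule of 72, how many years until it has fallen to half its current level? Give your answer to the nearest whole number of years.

Halving time ≈ 72 / 8 = 9.00 → 9 years.

9 years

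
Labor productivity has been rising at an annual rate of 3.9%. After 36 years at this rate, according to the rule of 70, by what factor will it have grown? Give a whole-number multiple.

Doubling time ≈ 70/3.9 = 17.95 years.
36/17.95 ≈ 2 doublings, so about 2^2 = 4×.

roughly 4 times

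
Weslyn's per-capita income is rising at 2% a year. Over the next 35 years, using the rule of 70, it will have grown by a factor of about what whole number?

70/2 ≈ 35.00 years per doubling.
35 years fits 1 doubling: 2^1 = 2.

around 2 times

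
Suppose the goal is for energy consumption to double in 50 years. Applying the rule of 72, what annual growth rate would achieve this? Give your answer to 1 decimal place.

≈ 1.4%

72 / 50 ≈ 1.44, so about 1.4% a year.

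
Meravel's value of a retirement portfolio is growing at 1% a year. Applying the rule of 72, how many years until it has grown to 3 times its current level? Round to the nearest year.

about 114 years

One doubling takes 72/1 = 72.00 years.
Reaching 3× takes log₂(3) ≈ 1.58 doublings.
1.58 × 72.00 ≈ 114 years.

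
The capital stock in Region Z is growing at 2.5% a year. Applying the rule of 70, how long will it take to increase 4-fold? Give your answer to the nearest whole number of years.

One doubling takes 70/2.5 = 28.00 years.
4× is 2 doublings, so 2 × 28.00 ≈ 56 years.

56 years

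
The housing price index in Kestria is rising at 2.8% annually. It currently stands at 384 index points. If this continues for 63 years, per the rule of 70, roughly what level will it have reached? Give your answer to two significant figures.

Doubling time ≈ 70/2.8 = 25.00 years.
63 years is 63/25.00 ≈ 2.52 doublings, a factor of 2^2.52 ≈ 5.74.
384 × 5.74 ≈ 2200 index points.

roughly 2200 index points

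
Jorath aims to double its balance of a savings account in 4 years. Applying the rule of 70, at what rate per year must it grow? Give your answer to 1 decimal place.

about 17.5%

70 / 4 ≈ 17.50, so about 17.5% per year.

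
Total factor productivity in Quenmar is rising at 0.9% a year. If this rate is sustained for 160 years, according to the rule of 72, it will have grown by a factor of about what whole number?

72/0.9 ≈ 80.00 years per doubling.
160 years fits 2 doublings: 2^2 = 4.

around 4 times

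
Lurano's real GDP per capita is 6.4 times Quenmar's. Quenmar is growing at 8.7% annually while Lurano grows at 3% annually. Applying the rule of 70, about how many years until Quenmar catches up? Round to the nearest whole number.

33 years

Quenmar gains on Lurano at 8.7% − 3% = 5.7 points a year.
At that relative rate the gap halves every 70/5.7 ≈ 12.28 years.
A 6.4 times gap takes log₂(6.4) ≈ 2.68 halvings to close: 2.68 × 12.28 ≈ 33 years.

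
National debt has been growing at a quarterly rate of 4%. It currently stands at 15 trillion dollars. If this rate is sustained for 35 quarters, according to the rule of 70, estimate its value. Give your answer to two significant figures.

60 trillion dollars

Doubling time ≈ 70/4 = 17.50 quarters.
35 quarters is 35/17.50 ≈ 2.00 doublings, a factor of 2^2.00 ≈ 4.00.
15 × 4.00 ≈ 60 trillion dollars.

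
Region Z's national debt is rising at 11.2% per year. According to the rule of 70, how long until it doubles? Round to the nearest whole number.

about 6 years

70/11.2 ≈ 6.25, so it doubles roughly every 6 years.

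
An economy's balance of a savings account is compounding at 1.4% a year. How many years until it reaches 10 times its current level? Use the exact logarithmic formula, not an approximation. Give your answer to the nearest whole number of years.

166 years

t = ln(10) / ln(1 + 0.014) = 2.3026 / 0.013903 ≈ 165.62.
≈ 166 years.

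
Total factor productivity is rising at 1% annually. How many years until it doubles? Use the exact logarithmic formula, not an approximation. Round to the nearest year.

t = ln(2) / ln(1 + 0.01) = 0.6931 / 0.009950 ≈ 69.66.
≈ 70 years.

70 years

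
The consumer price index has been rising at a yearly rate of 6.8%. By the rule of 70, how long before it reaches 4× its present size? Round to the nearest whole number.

At 6.8% it doubles every 70/6.8 ≈ 10.29 years.
4× is 2 doublings, so 2 × 10.29 ≈ 21 years.

roughly 21 years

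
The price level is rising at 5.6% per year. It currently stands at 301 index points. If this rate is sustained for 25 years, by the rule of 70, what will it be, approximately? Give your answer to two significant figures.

about 1200 index points

It doubles every 70/5.6 ≈ 12.50 years, so 25 years is 2.00 doublings.
2^2.00 ≈ 4.00; 301 × 4.00 ≈ 1200 index points.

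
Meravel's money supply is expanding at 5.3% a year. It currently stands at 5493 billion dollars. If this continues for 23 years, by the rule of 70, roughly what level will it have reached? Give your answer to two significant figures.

It doubles every 70/5.3 ≈ 13.21 years, so 23 years is 1.74 doublings.
2^1.74 ≈ 3.34; 5493 × 3.34 ≈ 18000 billion dollars.

approximately 18000 billion dollars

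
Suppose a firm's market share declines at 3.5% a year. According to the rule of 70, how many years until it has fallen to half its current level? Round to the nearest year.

Falling at 3.5%, it halves about every 70/3.5 = 20.00 years.

roughly 20 years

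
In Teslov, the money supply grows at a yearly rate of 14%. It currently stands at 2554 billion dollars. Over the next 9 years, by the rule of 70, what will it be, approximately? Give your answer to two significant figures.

Doubling time ≈ 70/14 = 5.00 years.
9 years is 9/5.00 ≈ 1.80 doublings, a factor of 2^1.80 ≈ 3.48.
2554 × 3.48 ≈ 8900 billion dollars.

approximately 8900 billion dollars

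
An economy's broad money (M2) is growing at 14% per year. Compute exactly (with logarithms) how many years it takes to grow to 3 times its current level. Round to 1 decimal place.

8.4 years

t = ln(3) / ln(1 + 0.14) = 1.0986 / 0.131028 ≈ 8.38.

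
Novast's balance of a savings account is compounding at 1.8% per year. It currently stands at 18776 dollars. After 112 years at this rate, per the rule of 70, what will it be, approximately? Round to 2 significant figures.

140000 dollars

Doubling time ≈ 70/1.8 = 38.89 years.
112 years is 112/38.89 ≈ 2.88 doublings, a factor of 2^2.88 ≈ 7.36.
18776 × 7.36 ≈ 140000 dollars.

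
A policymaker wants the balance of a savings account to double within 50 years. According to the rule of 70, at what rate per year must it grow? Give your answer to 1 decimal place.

70 / 50 ≈ 1.40, so about 1.4% per year.

roughly 1.4%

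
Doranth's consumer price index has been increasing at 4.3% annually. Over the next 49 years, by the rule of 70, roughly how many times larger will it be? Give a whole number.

Doubling time ≈ 70/4.3 = 16.28 years.
49/16.28 ≈ 3 doublings, so about 2^3 = 8×.

8 times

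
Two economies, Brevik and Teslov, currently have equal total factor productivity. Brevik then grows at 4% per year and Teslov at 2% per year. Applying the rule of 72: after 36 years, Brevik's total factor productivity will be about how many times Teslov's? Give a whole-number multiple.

≈ 2 times

Rate gap = 4% − 2% = 2 points.
The ratio doubles every 72/2 ≈ 36.00 years.
36/36.00 ≈ 1.00 doublings → ratio ≈ 2^1.00 ≈ 2.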